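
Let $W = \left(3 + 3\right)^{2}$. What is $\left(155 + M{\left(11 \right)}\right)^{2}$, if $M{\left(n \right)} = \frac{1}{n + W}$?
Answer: $\frac{53085796}{2209} \approx 24032.0$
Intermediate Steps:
$W = 36$ ($W = 6^{2} = 36$)
$M{\left(n \right)} = \frac{1}{36 + n}$ ($M{\left(n \right)} = \frac{1}{n + 36} = \frac{1}{36 + n}$)
$\left(155 + M{\left(11 \right)}\right)^{2} = \left(155 + \frac{1}{36 + 11}\right)^{2} = \left(155 + \frac{1}{47}\right)^{2} = \left(\frac{7286}{47}\right)^{2} = \frac{53085796}{2209}$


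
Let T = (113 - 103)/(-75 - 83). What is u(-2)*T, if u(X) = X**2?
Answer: -20/79 ≈ -0.25316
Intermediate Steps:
T = -5/79 (T = 10/(-158) = 10*(-1/158) = -5/79 ≈ -0.063291)
u(-2)*T = (-2)**2*(-5/79) = 4*(-5/79) = -20/79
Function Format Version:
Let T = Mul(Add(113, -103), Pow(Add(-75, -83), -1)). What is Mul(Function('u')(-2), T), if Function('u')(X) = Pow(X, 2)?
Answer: Rational(-20, 79) ≈ -0.25316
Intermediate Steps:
T = Rational(-5, 79) (T = Mul(10, Pow(-158, -1)) = Mul(10, Rational(-1, 158)) = Rational(-5, 79) ≈ -0.063291)
Mul(Function('u')(-2), T) = Mul(Pow(-2, 2), Rational(-5, 79)) = Mul(4, Rational(-5, 79)) = Rational(-20, 79)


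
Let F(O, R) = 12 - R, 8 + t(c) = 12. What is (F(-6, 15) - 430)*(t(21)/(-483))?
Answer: 1732/483 ≈ 3.5859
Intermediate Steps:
t(c) = 4 (t(c) = -8 + 12 = 4)
(F(-6, 15) - 430)*(t(21)/(-483)) = ((12 - 1*15) - 430)*(4/(-483)) = ((12 - 15) - 430)*(4*(-1/483)) = (-3 - 430)*(-4/483) = -433*(-4/483) = 1732/483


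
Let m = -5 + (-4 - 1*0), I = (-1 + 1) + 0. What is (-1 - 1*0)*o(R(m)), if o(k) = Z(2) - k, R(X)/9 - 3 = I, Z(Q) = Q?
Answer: 25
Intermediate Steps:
I = 0 (I = 0 + 0 = 0)
m = -9 (m = -5 + (-4 + 0) = -5 - 4 = -9)
R(X) = 27 (R(X) = 27 + 9*0 = 27 + 0 = 27)
o(k) = 2 - k
(-1 - 1*0)*o(R(m)) = (-1 - 1*0)*(2 - 1*27) = (-1 + 0)*(2 - 27) = -1*(-25) = 25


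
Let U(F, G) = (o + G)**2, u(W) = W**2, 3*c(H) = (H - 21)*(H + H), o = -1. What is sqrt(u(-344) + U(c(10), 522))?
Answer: sqrt(389777) ≈ 624.32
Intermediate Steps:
c(H) = 2*H*(-21 + H)/3 (c(H) = ((H - 21)*(H + H))/3 = ((-21 + H)*(2*H))/3 = (2*H*(-21 + H))/3 = 2*H*(-21 + H)/3)
U(F, G) = (-1 + G)**2
sqrt(u(-344) + U(c(10), 522)) = sqrt((-344)**2 + (-1 + 522)**2) = sqrt(118336 + 521**2) = sqrt(118336 + 271441) = sqrt(389777)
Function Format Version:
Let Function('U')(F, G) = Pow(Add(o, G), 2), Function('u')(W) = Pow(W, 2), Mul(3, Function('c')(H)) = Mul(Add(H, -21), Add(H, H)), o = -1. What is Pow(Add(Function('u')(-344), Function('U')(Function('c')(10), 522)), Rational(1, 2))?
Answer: Pow(389777, Rational(1, 2)) ≈ 624.32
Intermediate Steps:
Function('c')(H) = Mul(Rational(2, 3), H, Add(-21, H)) (Function('c')(H) = Mul(Rational(1, 3), Mul(Add(H, -21), Add(H, H))) = Mul(Rational(1, 3), Mul(Add(-21, H), Mul(2, H))) = Mul(Rational(1, 3), Mul(2, H, Add(-21, H))) = Mul(Rational(2, 3), H, Add(-21, H)))
Function('U')(F, G) = Pow(Add(-1, G), 2)
Pow(Add(Function('u')(-344), Function('U')(Function('c')(10), 522)), Rational(1, 2)) = Pow(Add(Pow(-344, 2), Pow(Add(-1, 522), 2)), Rational(1, 2)) = Pow(Add(118336, Pow(521, 2)), Rational(1, 2)) = Pow(Add(118336, 271441), Rational(1, 2)) = Pow(389777, Rational(1, 2))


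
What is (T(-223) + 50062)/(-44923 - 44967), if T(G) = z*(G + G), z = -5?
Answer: -26146/44945 ≈ -0.58173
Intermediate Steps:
T(G) = -10*G (T(G) = -5*(G + G) = -10*G)
(T(-223) + 50062)/(-44923 - 44967) = (-10*(-223) + 50062)/(-44923 - 44967) = (2230 + 50062)/(-89890) = 52292*(-1/89890) = -26146/44945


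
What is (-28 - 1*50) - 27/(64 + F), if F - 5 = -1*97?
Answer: -2157/28 ≈ -77.036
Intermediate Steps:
F = -92 (F = 5 - 1*97 = 5 - 97 = -92)
(-28 - 1*50) - 27/(64 + F) = (-28 - 1*50) - 27/(64 - 92) = (-28 - 50) - 27/(-28) = -78 - 27*(-1/28) = -78 + 27/28 = -2157/28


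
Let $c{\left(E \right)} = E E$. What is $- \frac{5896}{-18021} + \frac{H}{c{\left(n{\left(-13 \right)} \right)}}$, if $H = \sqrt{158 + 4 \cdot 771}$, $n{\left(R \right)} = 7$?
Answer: $\frac{5896}{18021} + \frac{\sqrt{3242}}{49} \approx 1.4892$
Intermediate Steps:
$c{\left(E \right)} = E^{2}$
$H = \sqrt{3242}$ ($H = \sqrt{158 + 3084} = \sqrt{3242} \approx 56.939$)
$- \frac{5896}{-18021} + \frac{H}{c{\left(n{\left(-13 \right)} \right)}} = - \frac{5896}{-18021} + \frac{\sqrt{3242}}{7^{2}} = \left(-5896\right) \left(- \frac{1}{18021}\right) + \frac{\sqrt{3242}}{49} = \frac{5896}{18021} + \sqrt{3242} \cdot \frac{1}{49} = \frac{5896}{18021} + \frac{\sqrt{3242}}{49}$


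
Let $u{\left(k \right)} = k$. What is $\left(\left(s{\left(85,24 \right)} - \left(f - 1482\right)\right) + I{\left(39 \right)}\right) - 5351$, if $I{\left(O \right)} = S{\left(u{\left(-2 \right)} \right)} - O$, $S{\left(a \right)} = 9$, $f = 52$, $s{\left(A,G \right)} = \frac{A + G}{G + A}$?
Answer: $-3950$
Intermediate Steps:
$s{\left(A,G \right)} = 1$ ($s{\left(A,G \right)} = \frac{A + G}{A + G} = 1$)
$I{\left(O \right)} = 9 - O$
$\left(\left(s{\left(85,24 \right)} - \left(f - 1482\right)\right) + I{\left(39 \right)}\right) - 5351 = \left(\left(1 - \left(52 - 1482\right)\right) + \left(9 - 39\right)\right) - 5351 = \left(\left(1 - -1430\right) - 30\right) - 5351 = \left(\left(1 + 1430\right) - 30\right) - 5351 = \left(1431 - 30\right) - 5351 = 1401 - 5351 = -3950$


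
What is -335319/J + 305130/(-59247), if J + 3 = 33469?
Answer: -345725579/22790346 ≈ -15.170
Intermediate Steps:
J = 33466 (J = -3 + 33469 = 33466)
-335319/J + 305130/(-59247) = -335319/33466 + 305130/(-59247) = -335319*1/33466 + 305130*(-1/59247) = -335319/33466 - 101710/19749 = -345725579/22790346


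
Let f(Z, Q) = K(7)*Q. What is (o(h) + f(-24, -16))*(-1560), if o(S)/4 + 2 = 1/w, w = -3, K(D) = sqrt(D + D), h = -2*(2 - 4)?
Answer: 14560 + 24960*sqrt(14) ≈ 1.0795e+5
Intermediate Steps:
h = 4 (h = -2*(-2) = 4)
K(D) = sqrt(2)*sqrt(D) (K(D) = sqrt(2*D) = sqrt(2)*sqrt(D))
o(S) = -28/3 (o(S) = -8 + 4/(-3) = -8 + 4*(-1/3) = -8 - 4/3 = -28/3)
f(Z, Q) = Q*sqrt(14) (f(Z, Q) = (sqrt(2)*sqrt(7))*Q = sqrt(14)*Q = Q*sqrt(14))
(o(h) + f(-24, -16))*(-1560) = (-28/3 - 16*sqrt(14))*(-1560) = 14560 + 24960*sqrt(14)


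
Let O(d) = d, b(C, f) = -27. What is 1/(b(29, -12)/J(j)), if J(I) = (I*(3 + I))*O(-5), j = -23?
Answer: 2300/27 ≈ 85.185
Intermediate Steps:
J(I) = -5*I*(3 + I) (J(I) = (I*(3 + I))*(-5) = -5*I*(3 + I))
1/(b(29, -12)/J(j)) = 1/(-27*1/(115*(3 - 23))) = 1/(-27/((-5*(-23)*(-20)))) = 1/(-27/(-2300)) = 1/(-27*(-1/2300)) = 1/(27/2300) = 2300/27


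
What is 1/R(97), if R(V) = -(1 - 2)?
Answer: 1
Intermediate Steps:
R(V) = 1 (R(V) = -1*(-1) = 1)
1/R(97) = 1/1 = 1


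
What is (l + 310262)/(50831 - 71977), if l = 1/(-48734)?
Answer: -15120308307/1030529164 ≈ -14.672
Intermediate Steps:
l = -1/48734 ≈ -2.0520e-5
(l + 310262)/(50831 - 71977) = (-1/48734 + 310262)/(50831 - 71977) = (15120308307/48734)/(-21146) = (15120308307/48734)*(-1/21146) = -15120308307/1030529164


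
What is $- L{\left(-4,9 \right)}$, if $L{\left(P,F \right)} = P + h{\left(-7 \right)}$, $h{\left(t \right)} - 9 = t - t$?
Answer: $-5$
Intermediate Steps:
$h{\left(t \right)} = 9$ ($h{\left(t \right)} = 9 + \left(t - t\right) = 9 + 0 = 9$)
$L{\left(P,F \right)} = 9 + P$ ($L{\left(P,F \right)} = P + 9 = 9 + P$)
$- L{\left(-4,9 \right)} = - (9 - 4) = \left(-1\right) 5 = -5$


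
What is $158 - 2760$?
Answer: $-2602$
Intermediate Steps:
$158 - 2760 = -2602$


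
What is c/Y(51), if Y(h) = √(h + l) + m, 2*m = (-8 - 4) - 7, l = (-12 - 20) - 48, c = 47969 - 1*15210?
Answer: -1244842/477 - 131036*I*√29/477 ≈ -2609.7 - 1479.4*I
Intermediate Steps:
c = 32759 (c = 47969 - 15210 = 32759)
l = -80 (l = -32 - 48 = -80)
m = -19/2 (m = ((-8 - 4) - 7)/2 = (-12 - 7)/2 = (½)*(-19) = -19/2 ≈ -9.5000)
Y(h) = -19/2 + √(-80 + h) (Y(h) = √(h - 80) - 19/2 = √(-80 + h) - 19/2 = -19/2 + √(-80 + h))
c/Y(51) = 32759/(-19/2 + √(-80 + 51)) = 32759/(-19/2 + √(-29)) = 32759/(-19/2 + I*√29)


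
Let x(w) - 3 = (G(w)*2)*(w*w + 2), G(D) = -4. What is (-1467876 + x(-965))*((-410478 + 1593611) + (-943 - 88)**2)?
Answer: -20029967756766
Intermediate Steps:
x(w) = -13 - 8*w**2 (x(w) = 3 + (-4*2)*(w*w + 2) = 3 - 8*(w**2 + 2) = 3 - 8*(2 + w**2) = 3 + (-16 - 8*w**2) = -13 - 8*w**2)
(-1467876 + x(-965))*((-410478 + 1593611) + (-943 - 88)**2) = (-1467876 + (-13 - 8*(-965)**2))*((-410478 + 1593611) + (-943 - 88)**2) = (-1467876 + (-13 - 8*931225))*(1183133 + (-1031)**2) = (-1467876 + (-13 - 7449800))*(1183133 + 1062961) = (-1467876 - 7449813)*2246094 = -8917689*2246094 = -20029967756766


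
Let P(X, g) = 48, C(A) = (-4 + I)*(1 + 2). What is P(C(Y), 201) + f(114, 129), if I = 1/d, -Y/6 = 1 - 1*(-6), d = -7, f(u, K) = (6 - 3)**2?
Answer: 57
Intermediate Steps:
f(u, K) = 9 (f(u, K) = 3**2 = 9)
Y = -42 (Y = -6*(1 - 1*(-6)) = -6*(1 + 6) = -6*7 = -42)
I = -1/7 (I = 1/(-7) = -1/7 ≈ -0.14286)
C(A) = -87/7 (C(A) = (-4 - 1/7)*(1 + 2) = -29/7*3 = -87/7)
P(C(Y), 201) + f(114, 129) = 48 + 9 = 57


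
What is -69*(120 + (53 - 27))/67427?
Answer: -10074/67427 ≈ -0.14941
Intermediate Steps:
-69*(120 + (53 - 27))/67427 = -69*(120 + 26)*(1/67427) = -69*146*(1/67427) = -10074*1/67427 = -10074/67427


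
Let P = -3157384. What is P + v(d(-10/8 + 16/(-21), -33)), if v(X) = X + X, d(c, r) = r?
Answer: -3157450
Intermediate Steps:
v(X) = 2*X
P + v(d(-10/8 + 16/(-21), -33)) = -3157384 + 2*(-33) = -3157384 - 66 = -3157450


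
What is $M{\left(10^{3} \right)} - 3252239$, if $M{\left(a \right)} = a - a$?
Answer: $-3252239$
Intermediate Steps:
$M{\left(a \right)} = 0$
$M{\left(10^{3} \right)} - 3252239 = 0 - 3252239 = -3252239$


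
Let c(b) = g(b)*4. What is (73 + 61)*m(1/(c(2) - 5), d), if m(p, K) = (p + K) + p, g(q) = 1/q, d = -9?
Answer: -3886/3 ≈ -1295.3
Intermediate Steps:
c(b) = 4/b
m(p, K) = K + 2*p (m(p, K) = (K + p) + p = K + 2*p)
(73 + 61)*m(1/(c(2) - 5), d) = (73 + 61)*(-9 + 2/(4/2 - 5)) = 134*(-9 + 2/(4*(½) - 5)) = 134*(-9 + 2/(2 - 5)) = 134*(-9 + 2/(-3)) = 134*(-9 + 2*(-⅓)) = 134*(-9 - ⅔) = 134*(-29/3) = -3886/3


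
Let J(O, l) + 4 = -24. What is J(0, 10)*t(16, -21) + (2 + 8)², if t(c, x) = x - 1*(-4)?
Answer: 576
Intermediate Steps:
J(O, l) = -28 (J(O, l) = -4 - 24 = -28)
t(c, x) = 4 + x (t(c, x) = x + 4 = 4 + x)
J(0, 10)*t(16, -21) + (2 + 8)² = -28*(4 - 21) + (2 + 8)² = -28*(-17) + 10² = 476 + 100 = 576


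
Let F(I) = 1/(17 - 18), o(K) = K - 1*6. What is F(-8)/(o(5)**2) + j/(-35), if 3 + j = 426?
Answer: -458/35 ≈ -13.086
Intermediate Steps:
j = 423 (j = -3 + 426 = 423)
o(K) = -6 + K (o(K) = K - 6 = -6 + K)
F(I) = -1 (F(I) = 1/(-1) = -1)
F(-8)/(o(5)**2) + j/(-35) = -1/((-6 + 5)**2) + 423/(-35) = -1/((-1)**2) + 423*(-1/35) = -1/1 - 423/35 = -1*1 - 423/35 = -1 - 423/35 = -458/35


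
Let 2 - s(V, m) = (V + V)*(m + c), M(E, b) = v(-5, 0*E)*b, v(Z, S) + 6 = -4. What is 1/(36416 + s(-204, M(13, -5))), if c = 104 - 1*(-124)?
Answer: 1/149842 ≈ 6.6737e-6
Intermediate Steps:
v(Z, S) = -10 (v(Z, S) = -6 - 4 = -10)
M(E, b) = -10*b
c = 228 (c = 104 + 124 = 228)
s(V, m) = 2 - 2*V*(228 + m) (s(V, m) = 2 - (V + V)*(m + 228) = 2 - 2*V*(228 + m))
1/(36416 + s(-204, M(13, -5))) = 1/(36416 + (2 - 456*(-204) - 2*(-204)*(-10*(-5)))) = 1/(36416 + (2 + 93024 - 2*(-204)*50)) = 1/(36416 + (2 + 93024 + 20400)) = 1/(36416 + 113426) = 1/149842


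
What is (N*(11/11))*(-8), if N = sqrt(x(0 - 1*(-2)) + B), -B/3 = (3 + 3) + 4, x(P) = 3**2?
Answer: -8*I*sqrt(21) ≈ -36.661*I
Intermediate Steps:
x(P) = 9
B = -30 (B = -3*((3 + 3) + 4) = -3*(6 + 4) = -3*10 = -30)
N = I*sqrt(21) (N = sqrt(9 - 30) = sqrt(-21) = I*sqrt(21) ≈ 4.5826*I)
(N*(11/11))*(-8) = ((I*sqrt(21))*(11/11))*(-8) = ((I*sqrt(21))*(11*(1/11)))*(-8) = ((I*sqrt(21))*1)*(-8) = (I*sqrt(21))*(-8) = -8*I*sqrt(21)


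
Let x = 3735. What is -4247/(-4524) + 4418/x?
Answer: 11949859/5632380 ≈ 2.1216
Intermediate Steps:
-4247/(-4524) + 4418/x = -4247/(-4524) + 4418/3735 = -4247*(-1/4524) + 4418*(1/3735) = 4247/4524 + 4418/3735 = 11949859/5632380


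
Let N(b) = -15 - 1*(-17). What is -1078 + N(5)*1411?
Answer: 1744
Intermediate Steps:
N(b) = 2 (N(b) = -15 + 17 = 2)
-1078 + N(5)*1411 = -1078 + 2*1411 = -1078 + 2822 = 1744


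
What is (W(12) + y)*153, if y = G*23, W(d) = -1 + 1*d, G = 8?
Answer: 29835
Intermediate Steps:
W(d) = -1 + d
y = 184 (y = 8*23 = 184)
(W(12) + y)*153 = ((-1 + 12) + 184)*153 = (11 + 184)*153 = 195*153 = 29835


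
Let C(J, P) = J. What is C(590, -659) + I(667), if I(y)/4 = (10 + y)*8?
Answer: 22254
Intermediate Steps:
I(y) = 320 + 32*y (I(y) = 4*((10 + y)*8) = 4*(80 + 8*y) = 320 + 32*y)
C(590, -659) + I(667) = 590 + (320 + 32*667) = 590 + (320 + 21344) = 590 + 21664 = 22254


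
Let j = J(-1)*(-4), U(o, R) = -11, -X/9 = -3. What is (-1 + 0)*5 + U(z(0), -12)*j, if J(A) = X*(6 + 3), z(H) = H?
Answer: 10687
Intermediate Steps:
X = 27 (X = -9*(-3) = 27)
J(A) = 243 (J(A) = 27*(6 + 3) = 27*9 = 243)
j = -972 (j = 243*(-4) = -972)
(-1 + 0)*5 + U(z(0), -12)*j = (-1 + 0)*5 - 11*(-972) = -1*5 + 10692 = -5 + 10692 = 10687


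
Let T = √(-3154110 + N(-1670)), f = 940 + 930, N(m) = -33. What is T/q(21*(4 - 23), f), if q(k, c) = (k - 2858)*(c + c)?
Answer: -I*√3154143/12181180 ≈ -0.0001458*I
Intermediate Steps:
f = 1870
q(k, c) = 2*c*(-2858 + k) (q(k, c) = (-2858 + k)*(2*c) = 2*c*(-2858 + k))
T = I*√3154143 (T = √(-3154110 - 33) = √(-3154143) = I*√3154143 ≈ 1776.0*I)
T/q(21*(4 - 23), f) = (I*√3154143)/((2*1870*(-2858 + 21*(4 - 23)))) = (I*√3154143)/((2*1870*(-2858 + 21*(-19)))) = (I*√3154143)/((2*1870*(-2858 - 399))) = (I*√3154143)/((2*1870*(-3257))) = (I*√3154143)/(-12181180) = (I*√3154143)*(-1/12181180) = -I*√3154143/12181180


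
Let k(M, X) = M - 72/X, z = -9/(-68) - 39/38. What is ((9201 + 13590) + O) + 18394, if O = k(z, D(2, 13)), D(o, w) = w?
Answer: 691635221/16796 ≈ 41179.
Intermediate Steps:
z = -1155/1292 (z = -9*(-1/68) - 39*1/38 = 9/68 - 39/38 = -1155/1292 ≈ -0.89396)
O = -108039/16796 (O = -1155/1292 - 72/13 = -108039/16796 ≈ -6.4324)
((9201 + 13590) + O) + 18394 = ((9201 + 13590) - 108039/16796) + 18394 = (22791 - 108039/16796) + 18394 = 382689597/16796 + 18394 = 691635221/16796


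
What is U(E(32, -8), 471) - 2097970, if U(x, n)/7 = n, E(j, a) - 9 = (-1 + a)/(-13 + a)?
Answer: -2094673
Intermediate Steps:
E(j, a) = 9 + (-1 + a)/(-13 + a)
U(x, n) = 7*n
U(E(32, -8), 471) - 2097970 = 7*471 - 2097970 = 3297 - 2097970 = -2094673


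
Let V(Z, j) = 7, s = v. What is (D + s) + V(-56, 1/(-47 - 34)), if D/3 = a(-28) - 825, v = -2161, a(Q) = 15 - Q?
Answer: -4500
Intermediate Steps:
s = -2161
D = -2346 (D = 3*((15 - 1*(-28)) - 825) = 3*((15 + 28) - 825) = 3*(43 - 825) = 3*(-782) = -2346)
(D + s) + V(-56, 1/(-47 - 34)) = (-2346 - 2161) + 7 = -4507 + 7 = -4500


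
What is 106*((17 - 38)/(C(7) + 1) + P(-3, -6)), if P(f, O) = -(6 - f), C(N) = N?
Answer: -4929/4 ≈ -1232.3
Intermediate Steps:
P(f, O) = -6 + f
106*((17 - 38)/(C(7) + 1) + P(-3, -6)) = 106*((17 - 38)/(7 + 1) + (-6 - 3)) = 106*(-21/8 - 9) = 106*(-93/8) = -4929/4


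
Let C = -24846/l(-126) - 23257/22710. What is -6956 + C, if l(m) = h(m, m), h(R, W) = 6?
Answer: -252036127/22710 ≈ -11098.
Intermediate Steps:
l(m) = 6
C = -94065367/22710 (C = -24846/6 - 23257/22710 = -24846*⅙ - 23257*1/22710 = -4141 - 23257/22710 = -94065367/22710 ≈ -4142.0)
-6956 + C = -6956 - 94065367/22710 = -252036127/22710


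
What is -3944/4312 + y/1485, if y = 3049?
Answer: 82846/72765 ≈ 1.1385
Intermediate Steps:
-3944/4312 + y/1485 = -3944/4312 + 3049/1485 = -3944*1/4312 + 3049*(1/1485) = -493/539 + 3049/1485 = 82846/72765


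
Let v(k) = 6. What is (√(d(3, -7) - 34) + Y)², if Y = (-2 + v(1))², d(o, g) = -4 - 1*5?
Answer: (16 + I*√43)² ≈ 213.0 + 209.84*I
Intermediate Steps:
d(o, g) = -9 (d(o, g) = -4 - 5 = -9)
Y = 16 (Y = (-2 + 6)² = 4² = 16)
(√(d(3, -7) - 34) + Y)² = (√(-9 - 34) + 16)² = (√(-43) + 16)² = (I*√43 + 16)² = (16 + I*√43)²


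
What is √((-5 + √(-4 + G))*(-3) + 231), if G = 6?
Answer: √(246 - 3*√2) ≈ 15.549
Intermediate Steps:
√((-5 + √(-4 + G))*(-3) + 231) = √((-5 + √(-4 + 6))*(-3) + 231) = √((-5 + √2)*(-3) + 231) = √((15 - 3*√2) + 231) = √(246 - 3*√2)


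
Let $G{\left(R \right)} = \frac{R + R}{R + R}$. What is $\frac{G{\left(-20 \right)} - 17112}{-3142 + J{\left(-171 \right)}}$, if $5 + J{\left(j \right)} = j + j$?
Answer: $\frac{17111}{3489} \approx 4.9043$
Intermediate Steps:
$J{\left(j \right)} = -5 + 2 j$ ($J{\left(j \right)} = -5 + \left(j + j\right) = -5 + 2 j$)
$G{\left(R \right)} = 1$ ($G{\left(R \right)} = \frac{2 R}{2 R} = 2 R \frac{1}{2 R} = 1$)
$\frac{G{\left(-20 \right)} - 17112}{-3142 + J{\left(-171 \right)}} = \frac{1 - 17112}{-3142 + \left(-5 + 2 \left(-171\right)\right)} = - \frac{17111}{-3142 - 347} = - \frac{17111}{-3489} = \left(-17111\right) \left(- \frac{1}{3489}\right) = \frac{17111}{3489}$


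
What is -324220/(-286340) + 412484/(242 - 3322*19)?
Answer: -1221562648/225048923 ≈ -5.4280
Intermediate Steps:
-324220/(-286340) + 412484/(242 - 3322*19) = -324220*(-1/286340) + 412484/(242 - 302*209) = 16211/14317 + 412484/(242 - 63118) = 16211/14317 + 412484/(-62876) = 16211/14317 + 412484*(-1/62876) = 16211/14317 - 103121/15719 = -1221562648/225048923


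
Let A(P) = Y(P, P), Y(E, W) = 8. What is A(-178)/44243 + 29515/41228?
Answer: 1306161969/1824050404 ≈ 0.71608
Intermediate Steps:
A(P) = 8
A(-178)/44243 + 29515/41228 = 8/44243 + 29515/41228 = 1306161969/1824050404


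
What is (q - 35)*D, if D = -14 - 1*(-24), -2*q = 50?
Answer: -600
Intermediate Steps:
q = -25 (q = -½*50 = -25)
D = 10 (D = -14 + 24 = 10)
(q - 35)*D = (-25 - 35)*10 = -60*10 = -600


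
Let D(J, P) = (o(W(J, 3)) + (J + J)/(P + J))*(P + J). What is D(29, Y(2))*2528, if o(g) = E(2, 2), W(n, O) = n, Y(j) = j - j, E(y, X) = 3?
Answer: 366560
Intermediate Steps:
Y(j) = 0
o(g) = 3
D(J, P) = (3 + 2*J/(J + P))*(J + P) (D(J, P) = (3 + (J + J)/(P + J))*(P + J) = (3 + (2*J)/(J + P))*(J + P) = (3 + 2*J/(J + P))*(J + P))
D(29, Y(2))*2528 = (3*0 + 5*29)*2528 = (0 + 145)*2528 = 145*2528 = 366560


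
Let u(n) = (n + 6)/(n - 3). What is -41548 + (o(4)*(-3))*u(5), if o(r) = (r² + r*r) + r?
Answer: -42142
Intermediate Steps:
u(n) = (6 + n)/(-3 + n)
o(r) = r + 2*r² (o(r) = (r² + r²) + r = 2*r² + r = r + 2*r²)
-41548 + (o(4)*(-3))*u(5) = -41548 + ((4*(1 + 2*4))*(-3))*((6 + 5)/(-3 + 5)) = -41548 + ((4*(1 + 8))*(-3))*(11/2) = -41548 + ((4*9)*(-3))*((½)*11) = -41548 + (36*(-3))*(11/2) = -41548 - 108*11/2 = -41548 - 594 = -42142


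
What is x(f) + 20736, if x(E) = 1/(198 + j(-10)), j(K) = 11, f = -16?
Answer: 4333825/209 ≈ 20736.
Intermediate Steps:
x(E) = 1/209 (x(E) = 1/(198 + 11) = 1/209)
x(f) + 20736 = 1/209 + 20736 = 4333825/209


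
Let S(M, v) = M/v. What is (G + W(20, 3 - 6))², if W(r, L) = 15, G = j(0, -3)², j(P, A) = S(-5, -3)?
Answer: 25600/81 ≈ 316.05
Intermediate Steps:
j(P, A) = 5/3 (j(P, A) = -5/(-3) = -5*(-⅓) = 5/3)
G = 25/9 (G = (5/3)² = 25/9 ≈ 2.7778)
(G + W(20, 3 - 6))² = (25/9 + 15)² = (160/9)² = 25600/81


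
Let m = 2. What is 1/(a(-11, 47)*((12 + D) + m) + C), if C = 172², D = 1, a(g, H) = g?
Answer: 1/29419 ≈ 3.3992e-5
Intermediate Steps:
C = 29584
1/(a(-11, 47)*((12 + D) + m) + C) = 1/(-11*((12 + 1) + 2) + 29584) = 1/(-11*(13 + 2) + 29584) = 1/(-11*15 + 29584) = 1/(-165 + 29584) = 1/29419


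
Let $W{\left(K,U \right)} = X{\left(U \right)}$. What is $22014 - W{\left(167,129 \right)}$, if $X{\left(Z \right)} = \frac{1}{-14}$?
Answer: $\frac{308197}{14} \approx 22014.0$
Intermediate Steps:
$X{\left(Z \right)} = - \frac{1}{14}$
$W{\left(K,U \right)} = - \frac{1}{14}$
$22014 - W{\left(167,129 \right)} = 22014 - - \frac{1}{14} = 22014 + \frac{1}{14} = \frac{308197}{14}$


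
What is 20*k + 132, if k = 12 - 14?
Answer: 92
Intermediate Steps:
k = -2
20*k + 132 = 20*(-2) + 132 = -40 + 132 = 92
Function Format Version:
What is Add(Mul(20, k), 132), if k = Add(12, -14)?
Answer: 92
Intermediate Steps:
k = -2
Add(Mul(20, k), 132) = Add(Mul(20, -2), 132) = Add(-40, 132) = 92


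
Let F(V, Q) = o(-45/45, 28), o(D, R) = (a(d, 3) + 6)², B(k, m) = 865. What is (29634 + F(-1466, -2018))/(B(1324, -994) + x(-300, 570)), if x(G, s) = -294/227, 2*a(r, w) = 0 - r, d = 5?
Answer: 26918795/784244 ≈ 34.325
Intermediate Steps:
a(r, w) = -r/2 (a(r, w) = (0 - r)/2 = (-r)/2 = -r/2)
o(D, R) = 49/4 (o(D, R) = (-½*5 + 6)² = (-5/2 + 6)² = (7/2)² = 49/4)
F(V, Q) = 49/4
x(G, s) = -294/227 (x(G, s) = -294*1/227 = -294/227)
(29634 + F(-1466, -2018))/(B(1324, -994) + x(-300, 570)) = (29634 + 49/4)/(865 - 294/227) = 118585/(4*(196061/227)) = (118585/4)*(227/196061) = 26918795/784244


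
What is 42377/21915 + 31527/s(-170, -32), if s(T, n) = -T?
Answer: 139623659/745110 ≈ 187.39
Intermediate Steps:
42377/21915 + 31527/s(-170, -32) = 42377/21915 + 31527/((-1*(-170))) = 42377*(1/21915) + 31527/170 = 42377/21915 + 31527*(1/170) = 42377/21915 + 31527/170 = 139623659/745110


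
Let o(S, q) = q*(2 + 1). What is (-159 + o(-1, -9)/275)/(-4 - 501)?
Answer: 43752/138875 ≈ 0.31505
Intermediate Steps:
o(S, q) = 3*q (o(S, q) = q*3 = 3*q)
(-159 + o(-1, -9)/275)/(-4 - 501) = (-159 + (3*(-9))/275)/(-4 - 501) = (-159 - 27*1/275)/(-505) = -(-159 - 27/275)/505 = -1/505*(-43752/275) = 43752/138875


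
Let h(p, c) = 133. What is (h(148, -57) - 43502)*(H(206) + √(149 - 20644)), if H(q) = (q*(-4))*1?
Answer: 35736056 - 43369*I*√20495 ≈ 3.5736e+7 - 6.2087e+6*I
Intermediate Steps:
H(q) = -4*q (H(q) = -4*q*1 = -4*q)
(h(148, -57) - 43502)*(H(206) + √(149 - 20644)) = (133 - 43502)*(-4*206 + √(149 - 20644)) = -43369*(-824 + √(-20495)) = -43369*(-824 + I*√20495) = 35736056 - 43369*I*√20495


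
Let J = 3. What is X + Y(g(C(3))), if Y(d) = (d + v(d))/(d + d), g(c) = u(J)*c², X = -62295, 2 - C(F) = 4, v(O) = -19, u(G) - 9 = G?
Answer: -5980291/96 ≈ -62295.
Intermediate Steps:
u(G) = 9 + G
C(F) = -2 (C(F) = 2 - 1*4 = 2 - 4 = -2)
g(c) = 12*c² (g(c) = (9 + 3)*c² = 12*c²)
Y(d) = (-19 + d)/(2*d) (Y(d) = (d - 19)/(d + d) = (-19 + d)/((2*d)) = (-19 + d)*(1/(2*d)) = (-19 + d)/(2*d))
X + Y(g(C(3))) = -62295 + (-19 + 12*(-2)²)/(2*((12*(-2)²))) = -62295 + (-19 + 12*4)/(2*((12*4))) = -62295 + (½)*(-19 + 48)/48 = -62295 + (½)*(1/48)*29 = -62295 + 29/96 = -5980291/96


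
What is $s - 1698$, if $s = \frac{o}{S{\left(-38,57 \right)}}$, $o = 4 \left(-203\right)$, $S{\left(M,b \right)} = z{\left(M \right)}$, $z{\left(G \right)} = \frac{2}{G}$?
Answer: $13730$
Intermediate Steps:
$S{\left(M,b \right)} = \frac{2}{M}$
$o = -812$
$s = 15428$ ($s = - \frac{812}{2 \frac{1}{-38}} = - \frac{812}{2 \left(- \frac{1}{38}\right)} = - \frac{812}{- \frac{1}{19}} = \left(-812\right) \left(-19\right) = 15428$)
$s - 1698 = 15428 - 1698 = 13730$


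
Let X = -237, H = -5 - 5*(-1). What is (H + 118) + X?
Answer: -119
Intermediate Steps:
H = 0 (H = -5 + 5 = 0)
(H + 118) + X = (0 + 118) - 237 = 118 - 237 = -119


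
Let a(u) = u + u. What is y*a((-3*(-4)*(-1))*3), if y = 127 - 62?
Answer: -4680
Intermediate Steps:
a(u) = 2*u
y = 65
y*a((-3*(-4)*(-1))*3) = 65*(2*((-3*(-4)*(-1))*3)) = 65*(2*((12*(-1))*3)) = 65*(2*(-12*3)) = 65*(2*(-36)) = 65*(-72) = -4680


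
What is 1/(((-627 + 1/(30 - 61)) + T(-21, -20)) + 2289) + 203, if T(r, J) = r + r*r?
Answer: 13101854/64541 ≈ 203.00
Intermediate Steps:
T(r, J) = r + r²
1/(((-627 + 1/(30 - 61)) + T(-21, -20)) + 2289) + 203 = 1/(((-627 + 1/(30 - 61)) - 21*(1 - 21)) + 2289) + 203 = 1/(((-627 + 1/(-31)) - 21*(-20)) + 2289) + 203 = 1/(((-627 - 1/31) + 420) + 2289) + 203 = 1/((-19438/31 + 420) + 2289) + 203 = 1/(-6418/31 + 2289) + 203 = 1/(64541/31) + 203 = 31/64541 + 203 = 13101854/64541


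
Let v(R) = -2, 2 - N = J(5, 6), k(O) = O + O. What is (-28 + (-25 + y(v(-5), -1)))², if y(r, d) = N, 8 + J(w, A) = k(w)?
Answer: 2809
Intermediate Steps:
k(O) = 2*O
J(w, A) = -8 + 2*w
N = 0 (N = 2 - (-8 + 2*5) = 2 - (-8 + 10) = 2 - 1*2 = 2 - 2 = 0)
y(r, d) = 0
(-28 + (-25 + y(v(-5), -1)))² = (-28 + (-25 + 0))² = (-28 - 25)² = (-53)² = 2809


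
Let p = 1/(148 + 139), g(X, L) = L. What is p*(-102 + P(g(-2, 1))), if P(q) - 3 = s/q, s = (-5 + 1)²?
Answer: -83/287 ≈ -0.28920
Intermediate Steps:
s = 16 (s = (-4)² = 16)
P(q) = 3 + 16/q
p = 1/287 ≈ 0.0034843
p*(-102 + P(g(-2, 1))) = (-102 + (3 + 16/1))/287 = (-102 + (3 + 16*1))/287 = (-102 + (3 + 16))/287 = (-102 + 19)/287 = (1/287)*(-83) = -83/287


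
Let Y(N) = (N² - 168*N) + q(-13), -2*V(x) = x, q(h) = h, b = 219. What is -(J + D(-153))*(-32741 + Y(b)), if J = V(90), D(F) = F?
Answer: -4273830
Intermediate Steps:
V(x) = -x/2
Y(N) = -13 + N² - 168*N (Y(N) = (N² - 168*N) - 13 = -13 + N² - 168*N)
J = -45 (J = -½*90 = -45)
-(J + D(-153))*(-32741 + Y(b)) = -(-45 - 153)*(-32741 + (-13 + 219² - 168*219)) = -(-198)*(-32741 + (-13 + 47961 - 36792)) = -(-198)*(-32741 + 11156) = -(-198)*(-21585) = -1*4273830 = -4273830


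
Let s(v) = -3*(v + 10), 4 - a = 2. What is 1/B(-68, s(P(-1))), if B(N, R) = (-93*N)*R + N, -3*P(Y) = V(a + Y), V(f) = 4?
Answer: -1/164492 ≈ -6.0793e-6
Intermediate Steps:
a = 2 (a = 4 - 1*2 = 4 - 2 = 2)
P(Y) = -4/3 (P(Y) = -⅓*4 = -4/3)
s(v) = -30 - 3*v (s(v) = -3*(10 + v) = -30 - 3*v)
B(N, R) = N - 93*N*R (B(N, R) = -93*N*R + N = N - 93*N*R)
1/B(-68, s(P(-1))) = 1/(-68*(1 - 93*(-30 - 3*(-4/3)))) = 1/(-68*(1 - 93*(-30 + 4))) = 1/(-68*(1 - 93*(-26))) = 1/(-68*(1 + 2418)) = 1/(-68*2419) = 1/(-164492) = -1/164492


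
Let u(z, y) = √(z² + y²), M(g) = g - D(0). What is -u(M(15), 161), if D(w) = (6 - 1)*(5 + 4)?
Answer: -√26821 ≈ -163.77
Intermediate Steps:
D(w) = 45 (D(w) = 5*9 = 45)
M(g) = -45 + g (M(g) = g - 1*45 = g - 45 = -45 + g)
u(z, y) = √(y² + z²)
-u(M(15), 161) = -√(161² + (-45 + 15)²) = -√(25921 + (-30)²) = -√(25921 + 900) = -√26821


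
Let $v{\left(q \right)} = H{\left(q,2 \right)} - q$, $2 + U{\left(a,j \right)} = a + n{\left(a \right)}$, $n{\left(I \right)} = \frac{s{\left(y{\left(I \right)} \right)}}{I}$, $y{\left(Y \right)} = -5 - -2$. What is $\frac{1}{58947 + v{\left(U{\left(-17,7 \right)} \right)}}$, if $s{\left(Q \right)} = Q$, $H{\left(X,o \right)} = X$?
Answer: $\frac{1}{58947} \approx 1.6964 \cdot 10^{-5}$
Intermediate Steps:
$y{\left(Y \right)} = -3$ ($y{\left(Y \right)} = -5 + 2 = -3$)
$n{\left(I \right)} = - \frac{3}{I}$
$U{\left(a,j \right)} = -2 + a - \frac{3}{a}$ ($U{\left(a,j \right)} = -2 + \left(a - \frac{3}{a}\right) = -2 + a - \frac{3}{a}$)
$v{\left(q \right)} = 0$ ($v{\left(q \right)} = q - q = 0$)
$\frac{1}{58947 + v{\left(U{\left(-17,7 \right)} \right)}} = \frac{1}{58947 + 0} = \frac{1}{58947}$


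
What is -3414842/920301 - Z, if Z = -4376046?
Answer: 4027276095004/920301 ≈ 4.3760e+6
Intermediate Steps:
-3414842/920301 - Z = -3414842/920301 - 1*(-4376046) = -3414842*1/920301 + 4376046 = -3414842/920301 + 4376046 = 4027276095004/920301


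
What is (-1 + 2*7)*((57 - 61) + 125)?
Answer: 1573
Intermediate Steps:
(-1 + 2*7)*((57 - 61) + 125) = (-1 + 14)*(-4 + 125) = 13*121 = 1573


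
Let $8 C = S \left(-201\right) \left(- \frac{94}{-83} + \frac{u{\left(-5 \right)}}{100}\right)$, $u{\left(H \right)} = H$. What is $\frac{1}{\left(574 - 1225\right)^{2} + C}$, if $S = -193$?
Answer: $\frac{13280}{5697788301} \approx 2.3307 \cdot 10^{-6}$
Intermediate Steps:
$C = \frac{69711021}{13280}$ ($C = \frac{\left(-193\right) \left(-201\right) \left(- \frac{94}{-83} - \frac{5}{100}\right)}{8} = \frac{38793 \left(\left(-94\right) \left(- \frac{1}{83}\right) - \frac{1}{20}\right)}{8} = \frac{38793 \left(\frac{94}{83} - \frac{1}{20}\right)}{8} = \frac{38793 \cdot \frac{1797}{1660}}{8} = \frac{1}{8} \cdot \frac{69711021}{1660} = \frac{69711021}{13280} \approx 5249.3$)
$\frac{1}{\left(574 - 1225\right)^{2} + C} = \frac{1}{\left(574 - 1225\right)^{2} + \frac{69711021}{13280}} = \frac{1}{\left(-651\right)^{2} + \frac{69711021}{13280}} = \frac{1}{423801 + \frac{69711021}{13280}} = \frac{1}{\frac{5697788301}{13280}} = \frac{13280}{5697788301}$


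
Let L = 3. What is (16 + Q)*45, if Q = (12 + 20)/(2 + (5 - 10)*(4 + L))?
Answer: 7440/11 ≈ 676.36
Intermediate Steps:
Q = -32/33 (Q = (12 + 20)/(2 + (5 - 10)*(4 + 3)) = 32/(2 - 5*7) = 32/(2 - 35) = 32/(-33) = 32*(-1/33) = -32/33 ≈ -0.96970)
(16 + Q)*45 = (16 - 32/33)*45 = (496/33)*45 = 7440/11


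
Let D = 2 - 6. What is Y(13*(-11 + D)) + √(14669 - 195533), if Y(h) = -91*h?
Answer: 17745 + 24*I*√314 ≈ 17745.0 + 425.28*I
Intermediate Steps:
D = -4
Y(13*(-11 + D)) + √(14669 - 195533) = -1183*(-11 - 4) + √(14669 - 195533) = -1183*(-15) + √(-180864) = -91*(-195) + 24*I*√314 = 17745 + 24*I*√314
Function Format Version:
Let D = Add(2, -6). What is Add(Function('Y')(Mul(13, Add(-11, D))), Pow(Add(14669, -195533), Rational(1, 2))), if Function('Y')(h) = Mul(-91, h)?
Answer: Add(17745, Mul(24, I, Pow(314, Rational(1, 2)))) ≈ Add(17745., Mul(425.28, I))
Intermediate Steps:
D = -4
Add(Function('Y')(Mul(13, Add(-11, D))), Pow(Add(14669, -195533), Rational(1, 2))) = Add(Mul(-91, Mul(13, Add(-11, -4))), Pow(Add(14669, -195533), Rational(1, 2))) = Add(Mul(-91, Mul(13, -15)), Pow(-180864, Rational(1, 2))) = Add(Mul(-91, -195), Mul(24, I, Pow(314, Rational(1, 2)))) = Add(17745, Mul(24, I, Pow(314, Rational(1, 2))))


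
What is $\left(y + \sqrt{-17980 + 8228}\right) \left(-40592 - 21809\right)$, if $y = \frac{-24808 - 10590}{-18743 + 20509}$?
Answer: $\frac{1104435299}{883} - 124802 i \sqrt{2438} \approx 1.2508 \cdot 10^{6} - 6.1622 \cdot 10^{6} i$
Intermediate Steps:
$y = - \frac{17699}{883}$ ($y = - \frac{35398}{1766} = \left(-35398\right) \frac{1}{1766} = - \frac{17699}{883} \approx -20.044$)
$\left(y + \sqrt{-17980 + 8228}\right) \left(-40592 - 21809\right) = \left(- \frac{17699}{883} + \sqrt{-17980 + 8228}\right) \left(-40592 - 21809\right) = \left(- \frac{17699}{883} + \sqrt{-9752}\right) \left(-62401\right) = \left(- \frac{17699}{883} + 2 i \sqrt{2438}\right) \left(-62401\right) = \frac{1104435299}{883} - 124802 i \sqrt{2438}$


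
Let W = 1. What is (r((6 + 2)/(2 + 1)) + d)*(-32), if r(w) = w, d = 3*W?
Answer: -544/3 ≈ -181.33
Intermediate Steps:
d = 3 (d = 3*1 = 3)
(r((6 + 2)/(2 + 1)) + d)*(-32) = ((6 + 2)/(2 + 1) + 3)*(-32) = (8/3 + 3)*(-32) = (17/3)*(-32) = -544/3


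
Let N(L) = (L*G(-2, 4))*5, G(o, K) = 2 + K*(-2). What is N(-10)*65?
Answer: 19500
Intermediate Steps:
G(o, K) = 2 - 2*K
N(L) = -30*L (N(L) = (L*(2 - 2*4))*5 = (L*(2 - 8))*5 = (L*(-6))*5 = -6*L*5 = -30*L)
N(-10)*65 = -30*(-10)*65 = 300*65 = 19500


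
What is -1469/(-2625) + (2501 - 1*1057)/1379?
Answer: 118699/73875 ≈ 1.6068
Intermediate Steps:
-1469/(-2625) + (2501 - 1*1057)/1379 = -1469*(-1/2625) + (2501 - 1057)*(1/1379) = 1469/2625 + 1444*(1/1379) = 1469/2625 + 1444/1379 = 118699/73875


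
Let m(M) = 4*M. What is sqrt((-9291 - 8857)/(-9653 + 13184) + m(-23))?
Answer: 70*I*sqrt(247170)/3531 ≈ 9.8559*I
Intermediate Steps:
sqrt((-9291 - 8857)/(-9653 + 13184) + m(-23)) = sqrt((-9291 - 8857)/(-9653 + 13184) + 4*(-23)) = sqrt(-18148/3531 - 92) = sqrt(-343000/3531) = 70*I*sqrt(247170)/3531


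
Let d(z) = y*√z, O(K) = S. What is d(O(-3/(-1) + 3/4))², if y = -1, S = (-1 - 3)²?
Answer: 16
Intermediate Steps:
S = 16 (S = (-4)² = 16)
O(K) = 16
d(z) = -√z
d(O(-3/(-1) + 3/4))² = (-√16)² = (-1*4)² = (-4)² = 16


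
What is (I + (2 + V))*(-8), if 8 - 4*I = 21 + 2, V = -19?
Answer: 166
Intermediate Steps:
I = -15/4 (I = 2 - (21 + 2)/4 = 2 - ¼*23 = 2 - 23/4 = -15/4 ≈ -3.7500)
(I + (2 + V))*(-8) = (-15/4 + (2 - 19))*(-8) = (-15/4 - 17)*(-8) = -83/4*(-8) = 166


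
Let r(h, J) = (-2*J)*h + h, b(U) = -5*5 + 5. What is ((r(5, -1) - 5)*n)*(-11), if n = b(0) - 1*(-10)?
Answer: 1100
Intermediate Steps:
b(U) = -20 (b(U) = -25 + 5 = -20)
n = -10 (n = -20 - 1*(-10) = -20 + 10 = -10)
r(h, J) = h - 2*J*h (r(h, J) = -2*J*h + h = h - 2*J*h)
((r(5, -1) - 5)*n)*(-11) = ((5*(1 - 2*(-1)) - 5)*(-10))*(-11) = ((5*(1 + 2) - 5)*(-10))*(-11) = ((5*3 - 5)*(-10))*(-11) = ((15 - 5)*(-10))*(-11) = (10*(-10))*(-11) = -100*(-11) = 1100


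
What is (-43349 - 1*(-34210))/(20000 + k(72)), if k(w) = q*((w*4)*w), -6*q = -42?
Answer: -703/12704 ≈ -0.055337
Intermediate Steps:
q = 7 (q = -⅙*(-42) = 7)
k(w) = 28*w² (k(w) = 7*((w*4)*w) = 7*((4*w)*w) = 7*(4*w²) = 28*w²)
(-43349 - 1*(-34210))/(20000 + k(72)) = (-43349 - 1*(-34210))/(20000 + 28*72²) = (-43349 + 34210)/(20000 + 28*5184) = -9139/(20000 + 145152) = -9139/165152 = -9139*1/165152 = -703/12704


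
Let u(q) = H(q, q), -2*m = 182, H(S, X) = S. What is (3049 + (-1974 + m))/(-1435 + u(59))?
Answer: -123/172 ≈ -0.71512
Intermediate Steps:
m = -91 (m = -½*182 = -91)
u(q) = q
(3049 + (-1974 + m))/(-1435 + u(59)) = (3049 + (-1974 - 91))/(-1435 + 59) = (3049 - 2065)/(-1376) = 984*(-1/1376) = -123/172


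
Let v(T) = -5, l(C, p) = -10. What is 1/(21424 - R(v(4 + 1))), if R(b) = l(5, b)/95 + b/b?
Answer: 19/407039 ≈ 4.6679e-5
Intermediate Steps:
R(b) = 17/19 (R(b) = -10/95 + b/b = -10*1/95 + 1 = -2/19 + 1 = 17/19)
1/(21424 - R(v(4 + 1))) = 1/(21424 - 1*17/19) = 1/(21424 - 17/19) = 1/(407039/19) = 19/407039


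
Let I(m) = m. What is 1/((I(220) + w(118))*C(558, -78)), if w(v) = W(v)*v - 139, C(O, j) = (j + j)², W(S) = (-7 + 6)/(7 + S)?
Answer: 125/243530352 ≈ 5.1328e-7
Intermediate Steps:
W(S) = -1/(7 + S)
C(O, j) = 4*j² (C(O, j) = (2*j)² = 4*j²)
w(v) = -139 - v/(7 + v) (w(v) = (-1/(7 + v))*v - 139 = -v/(7 + v) - 139 = -139 - v/(7 + v))
1/((I(220) + w(118))*C(558, -78)) = 1/((220 + 7*(-139 - 20*118)/(7 + 118))*((4*(-78)²))) = 1/((220 + 7*(-139 - 2360)/125)*((4*6084))) = 1/((220 + 7*(1/125)*(-2499))*24336) = (1/24336)/(220 - 17493/125) = (1/24336)/(10007/125) = (125/10007)*(1/24336) = 125/243530352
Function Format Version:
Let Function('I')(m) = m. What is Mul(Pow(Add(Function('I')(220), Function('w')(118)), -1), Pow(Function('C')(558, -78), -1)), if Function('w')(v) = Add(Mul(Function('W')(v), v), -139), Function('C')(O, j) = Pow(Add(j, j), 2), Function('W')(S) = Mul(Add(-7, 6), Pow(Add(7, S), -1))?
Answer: Rational(125, 243530352) ≈ 5.1328e-7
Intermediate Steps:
Function('W')(S) = Mul(-1, Pow(Add(7, S), -1))
Function('C')(O, j) = Mul(4, Pow(j, 2)) (Function('C')(O, j) = Pow(Mul(2, j), 2) = Mul(4, Pow(j, 2)))
Function('w')(v) = Add(-139, Mul(-1, v, Pow(Add(7, v), -1))) (Function('w')(v) = Add(Mul(Mul(-1, Pow(Add(7, v), -1)), v), -139) = Add(Mul(-1, v, Pow(Add(7, v), -1)), -139) = Add(-139, Mul(-1, v, Pow(Add(7, v), -1))))
Mul(Pow(Add(Function('I')(220), Function('w')(118)), -1), Pow(Function('C')(558, -78), -1)) = Mul(Pow(Add(220, Mul(7, Pow(Add(7, 118), -1), Add(-139, Mul(-20, 118)))), -1), Pow(Mul(4, Pow(-78, 2)), -1)) = Mul(Pow(Add(220, Mul(7, Pow(125, -1), Add(-139, -2360))), -1), Pow(Mul(4, 6084), -1)) = Mul(Pow(Add(220, Mul(7, Rational(1, 125), -2499)), -1), Pow(24336, -1)) = Mul(Pow(Add(220, Rational(-17493, 125)), -1), Rational(1, 24336)) = Mul(Pow(Rational(10007, 125), -1), Rational(1, 24336)) = Mul(Rational(125, 10007), Rational(1, 24336)) = Rational(125, 243530352)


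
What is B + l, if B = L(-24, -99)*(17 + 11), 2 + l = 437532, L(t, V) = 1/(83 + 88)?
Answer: 74817658/171 ≈ 4.3753e+5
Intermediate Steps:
L(t, V) = 1/171
l = 437530 (l = -2 + 437532 = 437530)
B = 28/171 (B = (17 + 11)/171 = (1/171)*28 = 28/171 ≈ 0.16374)
B + l = 28/171 + 437530 = 74817658/171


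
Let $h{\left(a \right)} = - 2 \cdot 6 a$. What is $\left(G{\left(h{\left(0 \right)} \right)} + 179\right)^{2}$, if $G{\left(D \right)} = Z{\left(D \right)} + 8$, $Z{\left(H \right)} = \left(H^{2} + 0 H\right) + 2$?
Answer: $35721$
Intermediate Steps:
$Z{\left(H \right)} = 2 + H^{2}$ ($Z{\left(H \right)} = \left(H^{2} + 0\right) + 2 = H^{2} + 2 = 2 + H^{2}$)
$h{\left(a \right)} = - 12 a$
$G{\left(D \right)} = 10 + D^{2}$ ($G{\left(D \right)} = \left(2 + D^{2}\right) + 8 = 10 + D^{2}$)
$\left(G{\left(h{\left(0 \right)} \right)} + 179\right)^{2} = \left(\left(10 + \left(\left(-12\right) 0\right)^{2}\right) + 179\right)^{2} = \left(\left(10 + 0^{2}\right) + 179\right)^{2} = \left(\left(10 + 0\right) + 179\right)^{2} = \left(10 + 179\right)^{2} = 189^{2} = 35721$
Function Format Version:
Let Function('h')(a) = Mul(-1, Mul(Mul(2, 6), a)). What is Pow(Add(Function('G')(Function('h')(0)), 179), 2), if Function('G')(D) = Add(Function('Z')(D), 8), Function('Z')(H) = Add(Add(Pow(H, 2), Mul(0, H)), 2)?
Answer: 35721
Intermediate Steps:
Function('Z')(H) = Add(2, Pow(H, 2)) (Function('Z')(H) = Add(Add(Pow(H, 2), 0), 2) = Add(Pow(H, 2), 2) = Add(2, Pow(H, 2)))
Function('h')(a) = Mul(-12, a) (Function('h')(a) = Mul(-1, Mul(12, a)) = Mul(-12, a))
Function('G')(D) = Add(10, Pow(D, 2)) (Function('G')(D) = Add(Add(2, Pow(D, 2)), 8) = Add(10, Pow(D, 2)))
Pow(Add(Function('G')(Function('h')(0)), 179), 2) = Pow(Add(Add(10, Pow(Mul(-12, 0), 2)), 179), 2) = Pow(Add(Add(10, Pow(0, 2)), 179), 2) = Pow(Add(Add(10, 0), 179), 2) = Pow(Add(10, 179), 2) = Pow(189, 2) = 35721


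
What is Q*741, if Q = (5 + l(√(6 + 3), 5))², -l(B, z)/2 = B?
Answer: 741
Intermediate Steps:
l(B, z) = -2*B
Q = 1 (Q = (5 - 2*√(6 + 3))² = (5 - 2*√9)² = (5 - 2*3)² = (5 - 6)² = (-1)² = 1)
Q*741 = 1*741 = 741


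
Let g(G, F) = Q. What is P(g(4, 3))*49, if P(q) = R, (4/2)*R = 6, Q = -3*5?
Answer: 147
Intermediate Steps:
Q = -15
R = 3 (R = (1/2)*6 = 3)
g(G, F) = -15
P(q) = 3
P(g(4, 3))*49 = 3*49 = 147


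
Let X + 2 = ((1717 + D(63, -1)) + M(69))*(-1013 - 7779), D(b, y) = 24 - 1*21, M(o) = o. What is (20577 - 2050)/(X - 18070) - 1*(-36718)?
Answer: 578196858753/15746960 ≈ 36718.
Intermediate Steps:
D(b, y) = 3 (D(b, y) = 24 - 21 = 3)
X = -15728890 (X = -2 + ((1717 + 3) + 69)*(-1013 - 7779) = -2 + (1720 + 69)*(-8792) = -2 + 1789*(-8792) = -2 - 15728888 = -15728890)
(20577 - 2050)/(X - 18070) - 1*(-36718) = (20577 - 2050)/(-15728890 - 18070) - 1*(-36718) = 18527/(-15746960) + 36718 = 18527*(-1/15746960) + 36718 = -18527/15746960 + 36718 = 578196858753/15746960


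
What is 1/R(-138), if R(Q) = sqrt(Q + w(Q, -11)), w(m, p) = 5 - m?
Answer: sqrt(5)/5 ≈ 0.44721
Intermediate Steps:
R(Q) = sqrt(5) (R(Q) = sqrt(Q + (5 - Q)) = sqrt(5))
1/R(-138) = 1/(sqrt(5)) = sqrt(5)/5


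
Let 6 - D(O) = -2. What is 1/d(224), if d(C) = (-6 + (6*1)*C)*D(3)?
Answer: 1/10704 ≈ 9.3423e-5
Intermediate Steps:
D(O) = 8 (D(O) = 6 - 1*(-2) = 6 + 2 = 8)
d(C) = -48 + 48*C (d(C) = (-6 + (6*1)*C)*8 = (-6 + 6*C)*8 = -48 + 48*C)
1/d(224) = 1/(-48 + 48*224) = 1/(-48 + 10752) = 1/10704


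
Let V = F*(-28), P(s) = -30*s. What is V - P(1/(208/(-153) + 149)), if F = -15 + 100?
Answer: -53757230/22589 ≈ -2379.8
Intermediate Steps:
F = 85
V = -2380 (V = 85*(-28) = -2380)
V - P(1/(208/(-153) + 149)) = -2380 - (-30)/(208/(-153) + 149) = -2380 - (-30)/(208*(-1/153) + 149) = -2380 - (-30)/(-208/153 + 149) = -2380 - (-30)/22589/153 = -2380 - (-30)*153/22589 = -2380 - 1*(-4590/22589) = -2380 + 4590/22589 = -53757230/22589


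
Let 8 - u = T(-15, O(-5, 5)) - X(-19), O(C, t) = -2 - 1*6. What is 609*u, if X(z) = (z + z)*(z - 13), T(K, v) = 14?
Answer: 736890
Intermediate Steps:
O(C, t) = -8 (O(C, t) = -2 - 6 = -8)
X(z) = 2*z*(-13 + z) (X(z) = (2*z)*(-13 + z) = 2*z*(-13 + z))
u = 1210 (u = 8 - (14 - 2*(-19)*(-13 - 19)) = 8 - (14 - 2*(-19)*(-32)) = 8 - (14 - 1*1216) = 8 - (14 - 1216) = 8 - 1*(-1202) = 8 + 1202 = 1210)
609*u = 609*1210 = 736890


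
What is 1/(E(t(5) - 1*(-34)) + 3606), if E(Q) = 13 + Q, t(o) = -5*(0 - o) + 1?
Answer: 1/3679 ≈ 0.00027181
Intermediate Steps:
t(o) = 1 + 5*o (t(o) = -(-5)*o + 1 = 5*o + 1 = 1 + 5*o)
1/(E(t(5) - 1*(-34)) + 3606) = 1/((13 + ((1 + 5*5) - 1*(-34))) + 3606) = 1/((13 + ((1 + 25) + 34)) + 3606) = 1/((13 + (26 + 34)) + 3606) = 1/((13 + 60) + 3606) = 1/(73 + 3606) = 1/3679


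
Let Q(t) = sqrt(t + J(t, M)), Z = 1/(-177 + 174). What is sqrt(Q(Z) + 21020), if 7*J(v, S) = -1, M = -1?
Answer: sqrt(9269820 + 21*I*sqrt(210))/21 ≈ 144.98 + 0.0023798*I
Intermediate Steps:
J(v, S) = -1/7 (J(v, S) = (1/7)*(-1) = -1/7)
Z = -1/3 (Z = 1/(-3) = -1/3 ≈ -0.33333)
Q(t) = sqrt(-1/7 + t) (Q(t) = sqrt(t - 1/7) = sqrt(-1/7 + t))
sqrt(Q(Z) + 21020) = sqrt(sqrt(-7 + 49*(-1/3))/7 + 21020) = sqrt(sqrt(-7 - 49/3)/7 + 21020) = sqrt(sqrt(-70/3)/7 + 21020) = sqrt((I*sqrt(210)/3)/7 + 21020) = sqrt(I*sqrt(210)/21 + 21020) = sqrt(21020 + I*sqrt(210)/21)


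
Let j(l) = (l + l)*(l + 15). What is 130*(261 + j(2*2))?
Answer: 53690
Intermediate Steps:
j(l) = 2*l*(15 + l) (j(l) = (2*l)*(15 + l) = 2*l*(15 + l))
130*(261 + j(2*2)) = 130*(261 + 2*(2*2)*(15 + 2*2)) = 130*(261 + 2*4*(15 + 4)) = 130*(261 + 2*4*19) = 130*(261 + 152) = 130*413 = 53690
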